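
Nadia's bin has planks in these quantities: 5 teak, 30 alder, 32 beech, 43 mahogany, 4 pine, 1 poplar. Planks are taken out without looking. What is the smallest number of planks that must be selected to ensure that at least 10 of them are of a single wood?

Pigeonhole: put each drawn plank into a box by wood. The largest draw with every box below 10 takes min(count, 9) from each wood; woods with fewer than 9 contribute all they have.
Σ min(cᵢ, 9) = 5 + 9 + 9 + 9 + 4 + 1 = 37.
Draw number 37 + 1 = 38 must push one box to 10.

38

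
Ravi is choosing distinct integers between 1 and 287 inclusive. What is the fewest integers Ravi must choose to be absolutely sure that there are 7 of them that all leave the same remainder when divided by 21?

The 21 residue classes mod 21 are the pigeonholes.
With 126 integers one could put 6 in each residue class and have no class reach 7.
The 127th integer pushes some class to 7, so 21·6 + 1 = 127.

127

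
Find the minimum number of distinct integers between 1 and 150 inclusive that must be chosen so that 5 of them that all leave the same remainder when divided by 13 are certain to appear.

By the pigeonhole principle, the 13 residue classes mod 13 are the pigeonholes.
With 52 integers one could put 4 in each residue class and have no class reach 5.
The 53rd integer pushes some class to 5, so 13·4 + 1 = 53.

53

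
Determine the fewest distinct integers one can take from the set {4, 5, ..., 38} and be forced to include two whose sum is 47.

Two chosen integers sum to 47 exactly when both halves of some pair {x, 47−x} with 9 ≤ x ≤ 47−x ≤ 38 are chosen — 15 such pairs.
The remaining 5 elements (those with no distinct partner in range) can never complete a 47-sum, so the worst case takes all of them and one from each pair: 5 + 15 = 20.
The 21st integer has to be the second member of some pair, so 20 + 1 = 21.

21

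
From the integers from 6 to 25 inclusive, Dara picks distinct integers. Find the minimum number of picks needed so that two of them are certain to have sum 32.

Two chosen integers sum to 32 exactly when both halves of some pair {x, 32−x} with 7 ≤ x ≤ 32−x ≤ 25 are chosen — 9 such pairs.
The remaining 2 elements (those with no distinct partner in range) can never complete a 32-sum, so the worst case takes all of them and one from each pair: 2 + 9 = 11.
Pigeonhole: the 12th integer has to be the second member of some pair, so 11 + 1 = 12.

12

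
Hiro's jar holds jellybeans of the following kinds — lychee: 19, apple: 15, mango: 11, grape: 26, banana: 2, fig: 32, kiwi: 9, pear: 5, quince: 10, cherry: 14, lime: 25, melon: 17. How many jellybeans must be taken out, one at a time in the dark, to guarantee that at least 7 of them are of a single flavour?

68

The 12 flavours are the holes; the jellybeans drawn are the pigeons.
To avoid 7 of any one flavour, the worst case takes at most 6 of each flavour, or every jellybean of a flavour that has fewer than 6.
That gives 6 + 6 + 6 + 6 + 2 + 6 + 6 + 5 + 6 + 6 + 6 + 6 = 67 jellybeans with no flavour reaching 7.
The next jellybean forces some flavour to 7, so 67 + 1 = 68.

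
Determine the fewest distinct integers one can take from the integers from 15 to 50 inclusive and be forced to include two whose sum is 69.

21

A set avoiding the sum 69 can contain at most one of each pair {x, 69−x}, plus the 4 elements whose complement lies outside the range.
The integers 15, …, 34 (20 of them) are such a set: any two sum to at least 15+16 = 31 and at most 33+34 = 67 < 69.
Any 21st integer completes one of the 16 pairs, so 21 choices force a sum of 69.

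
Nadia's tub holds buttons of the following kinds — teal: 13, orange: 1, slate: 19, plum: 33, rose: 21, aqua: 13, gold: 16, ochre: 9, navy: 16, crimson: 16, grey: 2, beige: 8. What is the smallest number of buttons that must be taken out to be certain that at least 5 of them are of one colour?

Put each drawn button into a box by colour. The largest draw with every box below 5 takes min(count, 4) from each colour; colours with fewer than 4 contribute all they have.
Σ min(cᵢ, 4) = 4 + 1 + 4 + 4 + 4 + 4 + 4 + 4 + 4 + 4 + 2 + 4 = 43.
Draw number 43 + 1 = 44 must push one box to 5.

44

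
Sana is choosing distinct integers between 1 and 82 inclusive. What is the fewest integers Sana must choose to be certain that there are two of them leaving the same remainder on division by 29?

30

By the pigeonhole principle, the 29 residue classes mod 29 are the pigeonholes.
With 29 integers one could put 1 in each residue class and have no class reach 2.
The 30th integer pushes some class to 2, so 29·1 + 1 = 30.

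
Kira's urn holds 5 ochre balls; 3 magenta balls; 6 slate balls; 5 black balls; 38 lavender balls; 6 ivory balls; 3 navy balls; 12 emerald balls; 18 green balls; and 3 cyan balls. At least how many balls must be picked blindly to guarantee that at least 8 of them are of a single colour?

The 10 colours are the holes; the balls drawn are the pigeons.
To avoid 8 of any one colour, the worst case takes at most 7 of each colour, or every ball of a colour that has fewer than 7.
That gives 5 + 3 + 6 + 5 + 7 + 6 + 3 + 7 + 7 + 3 = 52 balls with no colour reaching 8.
The next ball forces some colour to 8, so 52 + 1 = 53.

53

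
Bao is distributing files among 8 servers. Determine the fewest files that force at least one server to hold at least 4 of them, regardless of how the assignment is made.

With 24 files one could put exactly 3 in each of the 8 servers, and no server would reach 4.
One more file must land in a server that already has 3, giving it 4.
So 8 × 3 + 1 = 25 files are required.

25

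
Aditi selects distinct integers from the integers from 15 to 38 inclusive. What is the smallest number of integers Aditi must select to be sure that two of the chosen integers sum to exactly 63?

Group the elements by complementary pair {x, 63−x}: {25,38}, {26,37}, {27,36}, …, giving 7 two-element pairs and 10 integers whose partner 63−x falls outside [15,38].
Treating each of those 17 groups as a pigeonhole, one can pick one integer per group — 17 integers — with no two summing to 63.
The 18th integer lands in an occupied pair, forcing a sum of 63.

18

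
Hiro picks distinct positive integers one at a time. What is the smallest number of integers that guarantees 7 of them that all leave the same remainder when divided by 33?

By pigeonhole, the 33 residue classes mod 33 are the pigeonholes.
With 198 integers one could put 6 in each residue class and have no class reach 7.
The 199th integer pushes some class to 7, so 33·6 + 1 = 199.

199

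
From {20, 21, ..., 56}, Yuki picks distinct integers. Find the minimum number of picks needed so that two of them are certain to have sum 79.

A set avoiding the sum 79 can contain at most one of each pair {x, 79−x}, plus the 3 elements whose complement lies outside the range.
The integers 20, …, 39 (20 of them) are such a set: any two sum to at least 20+21 = 41 and at most 38+39 = 77 < 79.
Any 21st integer completes one of the 17 pairs, so 21 choices force a sum of 79.

21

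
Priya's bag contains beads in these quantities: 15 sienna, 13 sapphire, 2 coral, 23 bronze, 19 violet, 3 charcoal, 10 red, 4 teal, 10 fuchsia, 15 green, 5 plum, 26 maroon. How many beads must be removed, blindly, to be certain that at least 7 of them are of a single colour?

63

An adversary could hand out at most 6 beads per colour (4 colours run out sooner): 6 + 6 + 2 + 6 + 6 + 3 + 6 + 4 + 6 + 6 + 5 + 6 = 62 beads and still no colour has 7.
By pigeonhole, one more bead lands in a colour already at 6, so 63 draws are enough and 62 are not.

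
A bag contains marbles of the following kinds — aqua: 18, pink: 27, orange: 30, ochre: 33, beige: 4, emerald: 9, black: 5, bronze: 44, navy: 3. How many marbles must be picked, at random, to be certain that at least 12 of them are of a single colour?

An adversary could hand out at most 11 marbles per colour (4 colours run out sooner): 11 + 11 + 11 + 11 + 4 + 9 + 5 + 11 + 3 = 76 marbles and still no colour has 12.
One more marble lands in a colour already at 11, so 77 draws are enough and 76 are not.

77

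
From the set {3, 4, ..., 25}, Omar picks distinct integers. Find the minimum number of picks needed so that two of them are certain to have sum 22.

Group the elements by complementary pair {x, 22−x}: {3,19}, {4,18}, {5,17}, …, giving 8 two-element pairs, the single value 11 (it cannot pair with itself since the integers are distinct), and 6 integers whose partner 22−x falls outside [3,25].
Treating each of those 15 groups as a pigeonhole, one can pick one integer per group — 15 integers — with no two summing to 22.
The 16th integer lands in an occupied pair, forcing a sum of 22.

16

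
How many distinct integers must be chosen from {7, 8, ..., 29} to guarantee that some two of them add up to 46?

Group the elements by complementary pair {x, 46−x}: {17,29}, {18,28}, {19,27}, …, giving 6 two-element pairs, the single value 23 (it cannot pair with itself since the integers are distinct), and 10 integers whose partner 46−x falls outside [7,29].
Pigeonhole: treating each of those 17 groups as a pigeonhole, one can pick one integer per group — 17 integers — with no two summing to 46.
The 18th integer lands in an occupied pair, forcing a sum of 46.

18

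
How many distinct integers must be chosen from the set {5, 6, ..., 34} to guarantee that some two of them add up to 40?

Two chosen integers sum to 40 exactly when both halves of some pair {x, 40−x} with 6 ≤ x ≤ 40−x ≤ 34 are chosen — 14 such pairs.
The remaining 2 elements (those with no distinct partner in range) can never complete a 40-sum, so the worst case takes all of them and one from each pair: 2 + 14 = 16.
By the pigeonhole principle, the 17th integer has to be the second member of some pair, so 16 + 1 = 17.

17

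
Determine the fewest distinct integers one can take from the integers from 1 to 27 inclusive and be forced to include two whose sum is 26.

16

Group the elements by complementary pair {x, 26−x}: {1,25}, {2,24}, {3,23}, …, giving 12 two-element pairs, the single value 13 (it cannot pair with itself since the integers are distinct), and 2 integers whose partner 26−x falls outside [1,27].
By the pigeonhole principle, treating each of those 15 groups as a pigeonhole, one can pick one integer per group — 15 integers — with no two summing to 26.
The 16th integer lands in an occupied pair, forcing a sum of 26.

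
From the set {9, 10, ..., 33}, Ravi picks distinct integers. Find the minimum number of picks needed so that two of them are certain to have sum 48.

Group the elements by complementary pair {x, 48−x}: {15,33}, {16,32}, {17,31}, …, giving 9 two-element pairs, the single value 24 (it cannot pair with itself since the integers are distinct), and 6 integers whose partner 48−x falls outside [9,33].
By pigeonhole, treating each of those 16 groups as a pigeonhole, one can pick one integer per group — 16 integers — with no two summing to 48.
The 17th integer lands in an occupied pair, forcing a sum of 48.

17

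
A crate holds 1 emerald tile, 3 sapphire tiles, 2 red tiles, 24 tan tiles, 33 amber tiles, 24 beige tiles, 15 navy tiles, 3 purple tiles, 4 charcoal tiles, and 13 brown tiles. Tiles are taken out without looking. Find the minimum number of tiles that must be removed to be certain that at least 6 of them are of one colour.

By pigeonhole, the 10 colours are the holes; the tiles drawn are the pigeons.
To avoid 6 of any one colour, the worst case takes at most 5 of each colour, or every tile of a colour that has fewer than 5.
That gives 1 + 3 + 2 + 5 + 5 + 5 + 5 + 3 + 4 + 5 = 38 tiles with no colour reaching 6.
The next tile forces some colour to 6, so 38 + 1 = 39.

39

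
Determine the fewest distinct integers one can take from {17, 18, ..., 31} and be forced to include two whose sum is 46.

10

Group the elements by complementary pair {x, 46−x}: {17,29}, {18,28}, {19,27}, …, giving 6 two-element pairs; the single value 23 (it cannot pair with itself since the integers are distinct); and 2 integers whose partner 46−x falls outside [17,31].
Pigeonhole: treating each of those 9 groups as a pigeonhole, one can pick one integer per group — 9 integers — with no two summing to 46.
The 10th integer lands in an occupied pair, forcing a sum of 46.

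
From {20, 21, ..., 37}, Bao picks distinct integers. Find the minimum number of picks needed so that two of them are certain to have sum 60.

12

Two chosen integers sum to 60 exactly when both halves of some pair {x, 60−x} with 23 ≤ x ≤ 60−x ≤ 37 are chosen — 7 such pairs.
The remaining 4 elements (those with no distinct partner in range) can never complete a 60-sum, so the worst case takes all of them and one from each pair: 4 + 7 = 11.
The 12th integer has to be the second member of some pair, so 11 + 1 = 12.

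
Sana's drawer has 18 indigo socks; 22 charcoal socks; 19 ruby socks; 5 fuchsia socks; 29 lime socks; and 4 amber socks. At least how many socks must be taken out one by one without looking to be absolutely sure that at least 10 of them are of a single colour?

46

Put each drawn sock into a box by colour. The largest draw with every box below 10 takes min(count, 9) from each colour; colours with fewer than 9 contribute all they have.
Σ min(cᵢ, 9) = 9 + 9 + 9 + 5 + 9 + 4 = 45.
Draw number 45 + 1 = 46 must push one box to 10.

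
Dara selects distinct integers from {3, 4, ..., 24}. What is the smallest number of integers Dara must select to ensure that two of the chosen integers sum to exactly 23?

Group the elements by complementary pair {x, 23−x}: {3,20}, {4,19}, {5,18}, …, giving 9 two-element pairs and 4 integers whose partner 23−x falls outside [3,24].
Pigeonhole: treating each of those 13 groups as a pigeonhole, one can pick one integer per group — 13 integers — with no two summing to 23.
The 14th integer lands in an occupied pair, forcing a sum of 23.

14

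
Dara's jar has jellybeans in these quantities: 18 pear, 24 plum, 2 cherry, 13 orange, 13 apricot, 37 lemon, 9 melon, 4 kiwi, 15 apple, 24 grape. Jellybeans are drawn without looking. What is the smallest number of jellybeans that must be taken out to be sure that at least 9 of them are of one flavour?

By pigeonhole, put each drawn jellybean into a box by flavour. The largest draw with every box below 9 takes min(count, 8) from each flavour; flavours with fewer than 8 contribute all they have.
Σ min(cᵢ, 8) = 8 + 8 + 2 + 8 + 8 + 8 + 8 + 4 + 8 + 8 = 70.
Draw number 70 + 1 = 71 must push one box to 9.

71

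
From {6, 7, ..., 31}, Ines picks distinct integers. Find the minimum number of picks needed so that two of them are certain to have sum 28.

Two chosen integers sum to 28 exactly when both halves of some pair {x, 28−x} with 6 ≤ x ≤ 28−x ≤ 22 are chosen — 8 such pairs.
The remaining 10 elements (those with no distinct partner in range) can never complete a 28-sum, so the worst case takes all of them and one from each pair: 10 + 8 = 18.
Pigeonhole: the 19th integer has to be the second member of some pair, so 18 + 1 = 19.

19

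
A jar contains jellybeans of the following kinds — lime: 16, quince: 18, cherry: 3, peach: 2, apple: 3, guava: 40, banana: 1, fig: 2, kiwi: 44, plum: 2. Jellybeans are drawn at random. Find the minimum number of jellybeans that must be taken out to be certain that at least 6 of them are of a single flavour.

An adversary could hand out at most 5 jellybeans per flavour (6 flavours run out sooner): 5 + 5 + 3 + 2 + 3 + 5 + 1 + 2 + 5 + 2 = 33 jellybeans and still no flavour has 6.
By the pigeonhole principle, one more jellybean lands in a flavour already at 5, so 34 draws are enough and 33 are not.

34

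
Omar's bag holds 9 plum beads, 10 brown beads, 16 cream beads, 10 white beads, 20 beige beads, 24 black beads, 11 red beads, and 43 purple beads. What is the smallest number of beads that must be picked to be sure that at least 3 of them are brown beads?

In the worst case for collecting brown beads, every non-brown bead comes out first.
There are 9 + 16 + 10 + 20 + 24 + 11 + 43 = 133 non-brown beads altogether.
After those, each further bead must be brown, so 133 + 3 = 136 draws guarantee 3 brown beads.

136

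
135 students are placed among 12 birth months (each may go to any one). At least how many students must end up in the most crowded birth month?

12

By the pigeonhole principle, the 12 birth months are the holes and the 135 students are the pigeons.
If every birth month held at most 11 students, the total would be at most 12 × 11 = 132, which is less than 135.
So some birth month holds at least ⌈135/12⌉ = 12 students.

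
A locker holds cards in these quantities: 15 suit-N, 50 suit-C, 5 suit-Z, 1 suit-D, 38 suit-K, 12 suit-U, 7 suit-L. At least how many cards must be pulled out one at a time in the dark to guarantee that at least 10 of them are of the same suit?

50

The 7 suits are the holes; the cards drawn are the pigeons.
To avoid 10 of any one suit, the worst case takes at most 9 of each suit, or every card of a suit that has fewer than 9.
That gives 9 + 9 + 5 + 1 + 9 + 9 + 7 = 49 cards with no suit reaching 10.
The next card forces some suit to 10, so 49 + 1 = 50.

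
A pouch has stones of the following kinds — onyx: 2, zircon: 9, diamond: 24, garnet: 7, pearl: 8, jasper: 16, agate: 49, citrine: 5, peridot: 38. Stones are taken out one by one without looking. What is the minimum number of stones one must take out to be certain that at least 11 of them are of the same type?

72

An adversary could hand out at most 10 stones per type (5 types run out sooner): 2 + 9 + 10 + 7 + 8 + 10 + 10 + 5 + 10 = 71 stones and still no type has 11.
One more stone lands in a type already at 10, so 72 draws are enough and 71 are not.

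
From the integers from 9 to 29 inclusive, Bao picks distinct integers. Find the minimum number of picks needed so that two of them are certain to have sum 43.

14

Two chosen integers sum to 43 exactly when both halves of some pair {x, 43−x} with 14 ≤ x ≤ 43−x ≤ 29 are chosen — 8 such pairs.
The remaining 5 elements (those with no distinct partner in range) can never complete a 43-sum, so the worst case takes all of them and one from each pair: 5 + 8 = 13.
The 14th integer has to be the second member of some pair, so 13 + 1 = 14.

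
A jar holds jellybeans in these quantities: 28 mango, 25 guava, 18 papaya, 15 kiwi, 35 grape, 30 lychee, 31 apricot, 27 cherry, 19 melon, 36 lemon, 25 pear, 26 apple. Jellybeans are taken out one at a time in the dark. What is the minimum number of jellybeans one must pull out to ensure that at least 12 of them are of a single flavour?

133

Pigeonhole: the 12 flavours are the holes; the jellybeans drawn are the pigeons.
To avoid 12 of any one flavour, the worst case takes at most 11 of each flavour.
That gives 11 + 11 + 11 + 11 + 11 + 11 + 11 + 11 + 11 + 11 + 11 + 11 = 132 jellybeans with no flavour reaching 12.
The next jellybean forces some flavour to 12, so 132 + 1 = 133.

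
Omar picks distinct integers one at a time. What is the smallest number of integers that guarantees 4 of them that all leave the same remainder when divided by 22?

Pigeonhole: the 22 residue classes mod 22 are the pigeonholes.
With 66 integers one could put 3 in each residue class and have no class reach 4.
The 67th integer pushes some class to 4, so 22·3 + 1 = 67.

67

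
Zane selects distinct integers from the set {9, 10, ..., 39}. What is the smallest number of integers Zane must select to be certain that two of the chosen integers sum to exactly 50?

A set avoiding the sum 50 can contain at most one of each pair {x, 50−x}, plus the 3 elements whose complement lies outside the range or equal to its own complement.
The integers 9, …, 25 (17 of them) are such a set: any two sum to at least 9+10 = 19 and at most 24+25 = 49 < 50.
Any 18th integer completes one of the 14 pairs, so 18 choices force a sum of 50.

18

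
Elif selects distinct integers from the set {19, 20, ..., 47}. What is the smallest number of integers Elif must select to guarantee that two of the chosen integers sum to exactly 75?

20

Group the elements by complementary pair {x, 75−x}: {28,47}, {29,46}, {30,45}, …, giving 10 two-element pairs and 9 integers whose partner 75−x falls outside [19,47].
Treating each of those 19 groups as a pigeonhole, one can pick one integer per group — 19 integers — with no two summing to 75.
The 20th integer lands in an occupied pair, forcing a sum of 75.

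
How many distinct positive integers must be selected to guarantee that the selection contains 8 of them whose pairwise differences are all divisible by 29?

Integers whose pairwise differences are multiples of 29 are exactly those sharing a remainder mod 29. The 29 residue classes mod 29 are the pigeonholes.
With 203 integers one could put 7 in each residue class and have no class reach 8.
The 204th integer pushes some class to 8, so 29·7 + 1 = 204.

204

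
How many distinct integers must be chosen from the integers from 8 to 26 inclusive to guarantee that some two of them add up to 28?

14

Two chosen integers sum to 28 exactly when both halves of some pair {x, 28−x} with 8 ≤ x ≤ 28−x ≤ 20 are chosen — 6 such pairs.
The remaining 7 elements (those with no distinct partner in range) can never complete a 28-sum, so the worst case takes all of them and one from each pair: 7 + 6 = 13.
The 14th integer has to be the second member of some pair, so 13 + 1 = 14.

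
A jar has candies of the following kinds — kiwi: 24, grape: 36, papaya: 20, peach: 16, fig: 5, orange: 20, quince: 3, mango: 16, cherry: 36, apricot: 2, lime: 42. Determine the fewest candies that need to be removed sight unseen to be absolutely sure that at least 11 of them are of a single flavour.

91

An adversary could hand out at most 10 candies per flavour (fig, quince, apricot run out sooner): 10 + 10 + 10 + 10 + 5 + 10 + 3 + 10 + 10 + 2 + 10 = 90 candies and still no flavour has 11.
By pigeonhole, one more candy lands in a flavour already at 10, so 91 draws are enough and 90 are not.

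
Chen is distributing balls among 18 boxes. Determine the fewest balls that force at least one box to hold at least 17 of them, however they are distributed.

289

With 288 balls one could put exactly 16 in each of the 18 boxes, and no box would reach 17.
By pigeonhole, one more ball must land in a box that already has 16, giving it 17.
So 18 × 16 + 1 = 289 balls are required.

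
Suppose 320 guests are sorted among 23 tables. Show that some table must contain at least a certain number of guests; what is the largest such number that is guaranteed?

14

The 23 tables are the holes and the 320 guests are the pigeons.
If every table held at most 13 guests, the total would be at most 23 × 13 = 299, which is less than 320.
So some table holds at least ⌈320/23⌉ = 14 guests.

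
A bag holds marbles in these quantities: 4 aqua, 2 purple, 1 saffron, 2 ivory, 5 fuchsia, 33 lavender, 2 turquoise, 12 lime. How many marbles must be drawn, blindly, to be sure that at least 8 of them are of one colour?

Put each drawn marble into a box by colour. The largest draw with every box below 8 takes min(count, 7) from each colour; colours with fewer than 7 contribute all they have.
Σ min(cᵢ, 7) = 4 + 2 + 1 + 2 + 5 + 7 + 2 + 7 = 30.
Draw number 30 + 1 = 31 must push one box to 8.

31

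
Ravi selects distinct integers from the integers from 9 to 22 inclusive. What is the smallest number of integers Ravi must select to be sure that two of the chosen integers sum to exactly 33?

Two chosen integers sum to 33 exactly when both halves of some pair {x, 33−x} with 11 ≤ x ≤ 33−x ≤ 22 are chosen — 6 such pairs.
The remaining 2 elements (those with no distinct partner in range) can never complete a 33-sum, so the worst case takes all of them and one from each pair: 2 + 6 = 8.
By pigeonhole, the 9th integer has to be the second member of some pair, so 8 + 1 = 9.

9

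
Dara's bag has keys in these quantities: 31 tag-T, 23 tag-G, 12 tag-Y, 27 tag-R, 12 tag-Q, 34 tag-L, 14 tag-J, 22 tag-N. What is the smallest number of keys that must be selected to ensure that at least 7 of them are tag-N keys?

160

In the worst case for collecting tag-N keys, every non-tag-N key comes out first.
There are 31 + 23 + 12 + 27 + 12 + 34 + 14 = 153 non-tag-N keys altogether.
After those, each further key must be tag-N, so 153 + 7 = 160 draws guarantee 7 tag-N keys.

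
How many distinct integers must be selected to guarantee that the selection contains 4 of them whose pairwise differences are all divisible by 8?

Integers whose pairwise differences are multiples of 8 are exactly those sharing a remainder mod 8. By the pigeonhole principle, the 8 residue classes mod 8 are the pigeonholes.
With 24 integers one could put 3 in each residue class and have no class reach 4.
The 25th integer pushes some class to 4, so 8·3 + 1 = 25.

25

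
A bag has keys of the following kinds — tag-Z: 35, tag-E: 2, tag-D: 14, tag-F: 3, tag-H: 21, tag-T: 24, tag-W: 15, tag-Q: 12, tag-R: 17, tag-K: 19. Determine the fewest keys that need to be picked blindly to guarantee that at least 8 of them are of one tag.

An adversary could hand out at most 7 keys per tag (tag-E, tag-F run out sooner): 7 + 2 + 7 + 3 + 7 + 7 + 7 + 7 + 7 + 7 = 61 keys and still no tag has 8.
One more key lands in a tag already at 7, so 62 draws are enough and 61 are not.

62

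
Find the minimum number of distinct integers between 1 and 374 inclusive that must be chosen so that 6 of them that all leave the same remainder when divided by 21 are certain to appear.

The 21 residue classes mod 21 are the pigeonholes.
With 105 integers one could put 5 in each residue class and have no class reach 6.
The 106th integer pushes some class to 6, so 21·5 + 1 = 106.

106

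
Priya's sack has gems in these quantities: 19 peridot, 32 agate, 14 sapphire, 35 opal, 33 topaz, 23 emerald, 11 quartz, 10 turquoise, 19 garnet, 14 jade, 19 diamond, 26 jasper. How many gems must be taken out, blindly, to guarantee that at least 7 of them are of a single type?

By the pigeonhole principle, put each drawn gem into a box by type. The largest draw with every box below 7 takes min(count, 6) from each type.
Σ min(cᵢ, 6) = 6 + 6 + 6 + 6 + 6 + 6 + 6 + 6 + 6 + 6 + 6 + 6 = 72.
Draw number 72 + 1 = 73 must push one box to 7.

73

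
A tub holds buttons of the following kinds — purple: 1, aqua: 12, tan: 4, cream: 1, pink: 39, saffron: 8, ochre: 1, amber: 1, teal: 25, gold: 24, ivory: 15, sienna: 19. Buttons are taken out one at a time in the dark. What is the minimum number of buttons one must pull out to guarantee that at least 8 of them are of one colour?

58

Pigeonhole: the 12 colours are the holes; the buttons drawn are the pigeons.
To avoid 8 of any one colour, the worst case takes at most 7 of each colour, or every button of a colour that has fewer than 7.
That gives 1 + 7 + 4 + 1 + 7 + 7 + 1 + 1 + 7 + 7 + 7 + 7 = 57 buttons with no colour reaching 8.
The next button forces some colour to 8, so 57 + 1 = 58.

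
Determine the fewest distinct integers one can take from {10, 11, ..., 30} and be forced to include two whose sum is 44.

14

A set avoiding the sum 44 can contain at most one of each pair {x, 44−x}, plus the 5 elements whose complement lies outside the range or equal to its own complement.
The integers 10, …, 22 (13 of them) are such a set: any two sum to at least 10+11 = 21 and at most 21+22 = 43 < 44.
Any 14th integer completes one of the 8 pairs, so 14 choices force a sum of 44.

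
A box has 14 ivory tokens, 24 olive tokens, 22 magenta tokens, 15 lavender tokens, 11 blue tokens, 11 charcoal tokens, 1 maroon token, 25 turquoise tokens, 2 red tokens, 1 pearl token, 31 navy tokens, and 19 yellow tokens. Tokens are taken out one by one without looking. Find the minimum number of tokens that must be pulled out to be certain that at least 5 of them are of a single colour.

41

An adversary could hand out at most 4 tokens per colour (maroon, red, pearl run out sooner): 4 + 4 + 4 + 4 + 4 + 4 + 1 + 4 + 2 + 1 + 4 + 4 = 40 tokens and still no colour has 5.
One more token lands in a colour already at 4, so 41 draws are enough and 40 are not.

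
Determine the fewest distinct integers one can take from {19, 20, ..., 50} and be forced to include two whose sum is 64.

20

A set avoiding the sum 64 can contain at most one of each pair {x, 64−x}, plus the 6 elements whose complement lies outside the range or equal to its own complement.
The integers 32, …, 50 (19 of them) are such a set: any two sum to at least 32+33 = 65 > 64.
Any 20th integer completes one of the 13 pairs, so 20 choices force a sum of 64.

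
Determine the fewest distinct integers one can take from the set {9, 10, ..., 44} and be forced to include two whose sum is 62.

Group the elements by complementary pair {x, 62−x}: {18,44}, {19,43}, {20,42}, …, giving 13 two-element pairs; the single value 31 (it cannot pair with itself since the integers are distinct); and 9 integers whose partner 62−x falls outside [9,44].
Pigeonhole: treating each of those 23 groups as a pigeonhole, one can pick one integer per group — 23 integers — with no two summing to 62.
The 24th integer lands in an occupied pair, forcing a sum of 62.

24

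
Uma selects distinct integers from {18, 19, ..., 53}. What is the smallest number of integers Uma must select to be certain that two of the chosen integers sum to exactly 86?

Group the elements by complementary pair {x, 86−x}: {33,53}, {34,52}, {35,51}, …, giving 10 two-element pairs, the single value 43 (it cannot pair with itself since the integers are distinct), and 15 integers whose partner 86−x falls outside [18,53].
By the pigeonhole principle, treating each of those 26 groups as a pigeonhole, one can pick one integer per group — 26 integers — with no two summing to 86.
The 27th integer lands in an occupied pair, forcing a sum of 86.

27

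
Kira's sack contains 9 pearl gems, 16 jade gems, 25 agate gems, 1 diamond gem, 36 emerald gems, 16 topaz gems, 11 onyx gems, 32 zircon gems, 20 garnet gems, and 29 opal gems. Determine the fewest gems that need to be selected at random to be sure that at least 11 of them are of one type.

An adversary could hand out at most 10 gems per type (pearl, diamond run out sooner): 9 + 10 + 10 + 1 + 10 + 10 + 10 + 10 + 10 + 10 = 90 gems and still no type has 11.
By the pigeonhole principle, one more gem lands in a type already at 10, so 91 draws are enough and 90 are not.

91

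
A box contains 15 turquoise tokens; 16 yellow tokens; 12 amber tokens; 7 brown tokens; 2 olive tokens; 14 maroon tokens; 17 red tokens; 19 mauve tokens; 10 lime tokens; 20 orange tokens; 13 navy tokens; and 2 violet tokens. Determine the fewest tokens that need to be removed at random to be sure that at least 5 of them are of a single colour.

By pigeonhole, put each drawn token into a box by colour. The largest draw with every box below 5 takes min(count, 4) from each colour; colours with fewer than 4 contribute all they have.
Σ min(cᵢ, 4) = 4 + 4 + 4 + 4 + 2 + 4 + 4 + 4 + 4 + 4 + 4 + 2 = 44.
Draw number 44 + 1 = 45 must push one box to 5.

45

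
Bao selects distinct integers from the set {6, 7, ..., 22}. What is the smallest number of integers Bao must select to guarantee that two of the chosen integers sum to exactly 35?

13

Group the elements by complementary pair {x, 35−x}: {13,22}, {14,21}, {15,20}, …, giving 5 two-element pairs and 7 integers whose partner 35−x falls outside [6,22].
Treating each of those 12 groups as a pigeonhole, one can pick one integer per group — 12 integers — with no two summing to 35.
The 13th integer lands in an occupied pair, forcing a sum of 35.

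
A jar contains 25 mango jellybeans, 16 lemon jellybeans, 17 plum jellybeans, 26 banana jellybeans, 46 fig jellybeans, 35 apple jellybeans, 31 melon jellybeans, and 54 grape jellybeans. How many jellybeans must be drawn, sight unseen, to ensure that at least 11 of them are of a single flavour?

81

The 8 flavours are the holes; the jellybeans drawn are the pigeons.
To avoid 11 of any one flavour, the worst case takes at most 10 of each flavour.
That gives 10 + 10 + 10 + 10 + 10 + 10 + 10 + 10 = 80 jellybeans with no flavour reaching 11.
The next jellybean forces some flavour to 11, so 80 + 1 = 81.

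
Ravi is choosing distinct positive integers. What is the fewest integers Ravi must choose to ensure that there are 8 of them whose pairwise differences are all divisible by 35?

Integers whose pairwise differences are multiples of 35 are exactly those sharing a remainder mod 35. The 35 residue classes mod 35 are the pigeonholes.
With 245 integers one could put 7 in each residue class and have no class reach 8.
The 246th integer pushes some class to 8, so 35·7 + 1 = 246.

246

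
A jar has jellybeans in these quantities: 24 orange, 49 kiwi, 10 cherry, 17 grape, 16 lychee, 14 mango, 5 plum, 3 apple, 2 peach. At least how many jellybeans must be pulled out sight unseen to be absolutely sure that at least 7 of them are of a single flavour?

An adversary could hand out at most 6 jellybeans per flavour (plum, apple, peach run out sooner): 6 + 6 + 6 + 6 + 6 + 6 + 5 + 3 + 2 = 46 jellybeans and still no flavour has 7.
By pigeonhole, one more jellybean lands in a flavour already at 6, so 47 draws are enough and 46 are not.

47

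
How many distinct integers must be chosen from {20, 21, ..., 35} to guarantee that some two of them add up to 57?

10

Group the elements by complementary pair {x, 57−x}: {22,35}, {23,34}, {24,33}, …, giving 7 two-element pairs and 2 integers whose partner 57−x falls outside [20,35].
By pigeonhole, treating each of those 9 groups as a pigeonhole, one can pick one integer per group — 9 integers — with no two summing to 57.
The 10th integer lands in an occupied pair, forcing a sum of 57.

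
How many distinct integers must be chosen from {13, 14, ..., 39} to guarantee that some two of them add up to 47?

17

Group the elements by complementary pair {x, 47−x}: {13,34}, {14,33}, {15,32}, …, giving 11 two-element pairs and 5 integers whose partner 47−x falls outside [13,39].
By pigeonhole, treating each of those 16 groups as a pigeonhole, one can pick one integer per group — 16 integers — with no two summing to 47.
The 17th integer lands in an occupied pair, forcing a sum of 47.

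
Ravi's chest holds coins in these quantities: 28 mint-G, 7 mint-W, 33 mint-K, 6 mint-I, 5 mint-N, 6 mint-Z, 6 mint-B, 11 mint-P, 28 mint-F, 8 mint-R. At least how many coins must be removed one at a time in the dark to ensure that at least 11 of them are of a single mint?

79

By pigeonhole, put each drawn coin into a box by mint. The largest draw with every box below 11 takes min(count, 10) from each mint; mints with fewer than 10 contribute all they have.
Σ min(cᵢ, 10) = 10 + 7 + 10 + 6 + 5 + 6 + 6 + 10 + 10 + 8 = 78.
Draw number 78 + 1 = 79 must push one box to 11.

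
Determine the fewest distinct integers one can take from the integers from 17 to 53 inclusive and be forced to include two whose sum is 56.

Group the elements by complementary pair {x, 56−x}: {17,39}, {18,38}, {19,37}, …, giving 11 two-element pairs, the single value 28 (it cannot pair with itself since the integers are distinct), and 14 integers whose partner 56−x falls outside [17,53].
Treating each of those 26 groups as a pigeonhole, one can pick one integer per group — 26 integers — with no two summing to 56.
The 27th integer lands in an occupied pair, forcing a sum of 56.

27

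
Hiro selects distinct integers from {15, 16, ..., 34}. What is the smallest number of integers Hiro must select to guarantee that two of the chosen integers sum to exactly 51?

12

A set avoiding the sum 51 can contain at most one of each pair {x, 51−x}, plus the 2 elements whose complement lies outside the range.
The integers 15, …, 25 (11 of them) are such a set: any two sum to at least 15+16 = 31 and at most 24+25 = 49 < 51.
Pigeonhole: any 12th integer completes one of the 9 pairs, so 12 choices force a sum of 51.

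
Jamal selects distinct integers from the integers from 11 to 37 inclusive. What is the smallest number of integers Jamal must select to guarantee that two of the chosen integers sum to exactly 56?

Two chosen integers sum to 56 exactly when both halves of some pair {x, 56−x} with 19 ≤ x ≤ 56−x ≤ 37 are chosen — 9 such pairs.
The remaining 9 elements (those with no distinct partner in range) can never complete a 56-sum, so the worst case takes all of them and one from each pair: 9 + 9 = 18.
The 19th integer has to be the second member of some pair, so 18 + 1 = 19.

19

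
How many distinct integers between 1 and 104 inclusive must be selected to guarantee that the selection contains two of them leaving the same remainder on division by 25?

26

The 25 residue classes mod 25 are the pigeonholes.
With 25 integers one could put 1 in each residue class and have no class reach 2.
The 26th integer pushes some class to 2, so 25·1 + 1 = 26.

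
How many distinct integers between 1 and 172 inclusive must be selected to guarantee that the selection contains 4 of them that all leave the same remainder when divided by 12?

37

Pigeonhole: the 12 residue classes mod 12 are the pigeonholes.
With 36 integers one could put 3 in each residue class and have no class reach 4.
The 37th integer pushes some class to 4, so 12·3 + 1 = 37.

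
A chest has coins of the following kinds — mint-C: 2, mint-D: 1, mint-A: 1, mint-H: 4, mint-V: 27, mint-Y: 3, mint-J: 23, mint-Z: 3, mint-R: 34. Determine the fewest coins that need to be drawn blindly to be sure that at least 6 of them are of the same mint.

The 9 mints are the holes; the coins drawn are the pigeons.
To avoid 6 of any one mint, the worst case takes at most 5 of each mint, or every coin of a mint that has fewer than 5.
That gives 2 + 1 + 1 + 4 + 5 + 3 + 5 + 3 + 5 = 29 coins with no mint reaching 6.
The next coin forces some mint to 6, so 29 + 1 = 30.

30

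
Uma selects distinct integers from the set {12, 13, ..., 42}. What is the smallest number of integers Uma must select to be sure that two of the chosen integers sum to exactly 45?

Two chosen integers sum to 45 exactly when both halves of some pair {x, 45−x} with 12 ≤ x ≤ 45−x ≤ 33 are chosen — 11 such pairs.
The remaining 9 elements (those with no distinct partner in range) can never complete a 45-sum, so the worst case takes all of them and one from each pair: 9 + 11 = 20.
By pigeonhole, the 21st integer has to be the second member of some pair, so 20 + 1 = 21.

21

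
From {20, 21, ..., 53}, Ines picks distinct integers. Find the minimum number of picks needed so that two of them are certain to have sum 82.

23

Two chosen integers sum to 82 exactly when both halves of some pair {x, 82−x} with 29 ≤ x ≤ 82−x ≤ 53 are chosen — 12 such pairs.
The remaining 10 elements (those with no distinct partner in range) can never complete a 82-sum, so the worst case takes all of them and one from each pair: 10 + 12 = 22.
By pigeonhole, the 23rd integer has to be the second member of some pair, so 22 + 1 = 23.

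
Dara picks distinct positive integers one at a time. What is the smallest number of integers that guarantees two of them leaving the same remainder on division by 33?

By the pigeonhole principle, the 33 residue classes mod 33 are the pigeonholes.
With 33 integers one could put 1 in each residue class and have no class reach 2.
The 34th integer pushes some class to 2, so 33·1 + 1 = 34.

34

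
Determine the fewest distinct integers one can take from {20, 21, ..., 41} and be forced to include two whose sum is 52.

Group the elements by complementary pair {x, 52−x}: {20,32}, {21,31}, {22,30}, …, giving 6 two-element pairs, the single value 26 (it cannot pair with itself since the integers are distinct), and 9 integers whose partner 52−x falls outside [20,41].
By the pigeonhole principle, treating each of those 16 groups as a pigeonhole, one can pick one integer per group — 16 integers — with no two summing to 52.
The 17th integer lands in an occupied pair, forcing a sum of 52.

17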